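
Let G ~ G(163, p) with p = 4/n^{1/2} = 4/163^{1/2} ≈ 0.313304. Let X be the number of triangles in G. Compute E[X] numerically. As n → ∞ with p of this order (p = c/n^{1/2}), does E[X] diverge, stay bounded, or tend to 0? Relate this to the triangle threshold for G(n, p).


Number of potential triangles: C(163, 3) = 708561.
Each occurs with probability p³ ≈ (0.313304)³ ≈ 3.07537845e-02.
By linearity: E[X] = C(163, 3)·p³ ≈ 708561 · 3.07537845e-02 ≈ 21790.932327.
Since α = 1/2 < 1, p = c/n^{1/2} ≫ 1/n is above the triangle threshold p ~ 1/n. Asymptotically E[X] ~ (c³/6)·n^{3(1−α)} = (4³/6)·n^{1.5} → ∞; triangles are abundant w.h.p.

E[X] ≈ 21790.932327; in regime p = Θ(1/n^{1/2}) E[X] diverges (above the triangle threshold p ~ 1/n).


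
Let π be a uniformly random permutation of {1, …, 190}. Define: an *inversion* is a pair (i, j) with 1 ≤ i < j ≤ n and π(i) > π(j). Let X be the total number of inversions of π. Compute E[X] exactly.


Write X = Σ X_I over the C(190, 2) = 17955 pairs i < j, with X_I the indicator of one inversion.
There are 17955 indicators.
For each fixed pair i < j, the values π(i) and π(j) are two distinct elements of {1, …, 190} in uniformly random order; by symmetry P[π(i) > π(j)] = 1/2.
By linearity: E[X] = 17955 · (1/2) = C(190, 2) · (1/2) = 17955/2 = 17955/2 ≈ 8977.5000.

E[X] = 17955/2 = 8977.5000.


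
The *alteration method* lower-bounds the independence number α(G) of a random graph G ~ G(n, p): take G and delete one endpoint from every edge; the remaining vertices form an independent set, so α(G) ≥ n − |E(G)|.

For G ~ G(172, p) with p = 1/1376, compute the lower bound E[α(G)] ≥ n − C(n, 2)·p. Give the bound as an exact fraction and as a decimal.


E[|E(G)|] = C(172, 2)·p = 14706 · (1/1376) = 171/16.
E[α(G)] ≥ n − E[|E(G)|] = 172 − 171/16 = 2581/16.
Numerically: ≈ 161.3125.
(This is only a lower bound; the true E[α(G)] may be larger.)

E[α(G)] ≥ 2581/16 ≈ 161.3125.


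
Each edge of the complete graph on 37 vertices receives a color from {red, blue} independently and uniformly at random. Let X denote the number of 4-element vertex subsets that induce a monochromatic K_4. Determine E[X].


Let X = Σ_S X_S over the C(37, 4) = 66045 subsets S of size 4, where X_S = 1 if the K_4 on S is monochromatic.
For a fixed S, the K_4 on S has C(4, 2) = 6 edges. P[all 6 edges red] = (1/2)^6, and likewise for blue, so P[monochromatic] = 2·(1/2)^6 = 2^{1 − 6} = 1/32.
By linearity: E[X] = C(37, 4) · 2^{1 − 6} = 66045 · 1/32 = 66045/32.
Numerically: E[X] ≈ 2063.906.

E[X] = C(37,4)·2^(1−C(4,2)) = 66045/32 ≈ 2063.906.


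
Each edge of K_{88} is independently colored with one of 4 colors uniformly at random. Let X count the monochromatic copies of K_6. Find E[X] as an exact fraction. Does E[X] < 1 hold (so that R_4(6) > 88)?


E[X] = C(88, 6) · 4^{1 − 15} = 541931236 · 4^{−14} = 541931236/268435456.
As a reduced fraction: E[X] = 135482809/67108864 ≈ 2.018851.
Is E[X] < 1? NO.
Since E[X] ≥ 1, the first-moment bound is inconclusive at n = 88; it does NOT by itself certify R_4(6) > 88.

E[X] = 135482809/67108864 ≈ 2.018851; E[X] ≥ 1; first-moment method inconclusive here.


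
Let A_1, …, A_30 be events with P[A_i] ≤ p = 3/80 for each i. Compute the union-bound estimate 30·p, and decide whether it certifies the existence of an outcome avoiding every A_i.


Union bound: P[∪_{i=1}^{30} A_i] ≤ Σ_i P[A_i] ≤ 30·p = 30·(3/80) = 9/8.
Numerically: 9/8 ≈ 1.1250.
Is 9/8 < 1? NO.
Since the bound 9/8 is ≥ 1, the union bound is uninformative here; it does NOT by itself certify existence.

30·p = 9/8 ≈ 1.1250; existence NOT certified by the union bound.


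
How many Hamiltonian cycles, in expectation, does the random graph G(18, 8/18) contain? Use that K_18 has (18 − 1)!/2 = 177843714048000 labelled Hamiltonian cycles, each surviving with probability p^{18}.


K_18 has (18 − 1)!/2 = 177843714048000 labelled Hamiltonian cycles.
For each such Hamiltonian cycle H, let X_H = 1 if all 18 edges of H are present in G. Then P[X_H = 1] = p^{18} = (4/9)^{18} = 68719476736/150094635296999121.
Summing the indicators: E[X] = Σ_H E[X_H] = 177843714048000 · p^{18} = 177843714048000 · 68719476736/150094635296999121 = 16764508875398316032000/205891132094649.
Numerically: E[X] ≈ 8.142e+07.

E[X] = 177843714048000 · (4/9)^{18} = 16764508875398316032000/205891132094649 ≈ 8.142e+07.


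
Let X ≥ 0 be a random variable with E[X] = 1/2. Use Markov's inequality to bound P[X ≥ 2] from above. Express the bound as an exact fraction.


μ = E[X] = 1/2, a = 2.
Markov: P[X ≥ 2] ≤ μ/a = (1/2)/2 = 1/4.
Numerically: ≈ 0.25000.
(Since a = 2 > μ = 0.50000, the bound 1/4 is < 1 and informative.)

P[X ≥ 2] ≤ 1/4 ≈ 0.25000.


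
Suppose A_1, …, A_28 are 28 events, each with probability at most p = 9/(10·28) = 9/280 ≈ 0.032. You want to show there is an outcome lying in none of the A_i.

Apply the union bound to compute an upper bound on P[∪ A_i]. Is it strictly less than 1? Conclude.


Union bound: P[∪_{i=1}^{28} A_i] ≤ Σ_i P[A_i] ≤ 28·p = 28·(9/280) = 9/10.
Numerically: 9/10 ≈ 0.900.
Is 9/10 < 1? YES.
Since P[∪ A_i] ≤ 9/10 < 1, the complement has P[∩ A_i^c] ≥ 1 − 9/10 = 1/10 > 0, so some outcome avoids every A_i.

28·p = 9/10 ≈ 0.900; existence CERTIFIED by the union bound.


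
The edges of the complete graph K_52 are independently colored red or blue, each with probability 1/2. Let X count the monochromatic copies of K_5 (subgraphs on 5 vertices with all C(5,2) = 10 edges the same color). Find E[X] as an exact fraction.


Let X = Σ_S X_S over the C(52, 5) = 2598960 subsets S of size 5, where X_S = 1 if the K_5 on S is monochromatic.
For a fixed S, the K_5 on S has C(5, 2) = 10 edges. P[all 10 edges red] = (1/2)^10, and likewise for blue, so P[monochromatic] = 2·(1/2)^10 = 2^{1 − 10} = 1/512.
Summing: E[X] = C(52, 5) · 2^{1 − 10} = 2598960 · 1/512 = 162435/32.
Numerically: E[X] ≈ 5076.09375.

E[X] = C(52,5)·2^(1−C(5,2)) = 162435/32 ≈ 5076.09375.


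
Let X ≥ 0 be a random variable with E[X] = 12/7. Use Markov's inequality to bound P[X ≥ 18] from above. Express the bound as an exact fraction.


μ = E[X] = 12/7, a = 18.
Markov: P[X ≥ 18] ≤ μ/a = (12/7)/18 = 2/21.
Numerically: ≈ 0.09524.
(Since a = 18 > μ = 1.71429, the bound 2/21 is < 1 and informative.)

P[X ≥ 18] ≤ 2/21 ≈ 0.09524.


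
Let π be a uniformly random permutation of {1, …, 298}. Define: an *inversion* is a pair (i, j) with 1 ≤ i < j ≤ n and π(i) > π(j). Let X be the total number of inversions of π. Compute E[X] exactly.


Write X = Σ X_I over the C(298, 2) = 44253 pairs i < j, with X_I the indicator of one inversion.
There are 44253 indicators.
For each fixed pair i < j, the values π(i) and π(j) are two distinct elements of {1, …, 298} in uniformly random order; by symmetry P[π(i) > π(j)] = 1/2.
By linearity: E[X] = 44253 · (1/2) = C(298, 2) · (1/2) = 44253/2 = 44253/2 ≈ 22126.500000.

E[X] = 44253/2 = 22126.500000.


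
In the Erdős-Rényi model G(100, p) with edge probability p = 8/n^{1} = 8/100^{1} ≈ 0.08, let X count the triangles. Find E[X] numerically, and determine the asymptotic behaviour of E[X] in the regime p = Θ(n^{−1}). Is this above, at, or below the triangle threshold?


Number of potential triangles: C(100, 3) = 161700.
Each occurs with probability p³ ≈ (0.08)³ ≈ 5.12000e-04.
By linearity: E[X] = C(100, 3)·p³ ≈ 161700 · 5.12000e-04 ≈ 82.790.
Here α = 1, so p = 8/n is exactly at the triangle threshold p ~ 1/n. Asymptotically E[X] → c³/6 = 8³/6 = 256/3 ≈ 85.333, a bounded constant. In this regime the triangle count is asymptotically Poisson(c³/6).

E[X] ≈ 82.790; in regime p = Θ(1/n^{1}) E[X] stays bounded (at the triangle threshold p ~ 1/n).


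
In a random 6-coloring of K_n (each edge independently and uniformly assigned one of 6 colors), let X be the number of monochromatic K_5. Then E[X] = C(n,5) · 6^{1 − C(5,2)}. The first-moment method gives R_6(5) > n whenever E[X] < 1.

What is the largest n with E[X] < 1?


We need C(n, 5) · 6^{1 − 10} < 1, i.e. C(n, 5) < 6^{10 − 1} = 10077696.
Check values of n near the boundary:
  n = 63: C(63, 5) = 7028847; 7028847 < 10077696? YES
  n = 64: C(64, 5) = 7624512; 7624512 < 10077696? YES
  n = 65: C(65, 5) = 8259888; 8259888 < 10077696? YES
  n = 66: C(66, 5) = 8936928; 8936928 < 10077696? YES
  n = 67: C(67, 5) = 9657648; 9657648 < 10077696? YES
  n = 68: C(68, 5) = 10424128; 10424128 < 10077696? NO
  n = 69: C(69, 5) = 11238513; 11238513 < 10077696? NO
The largest n with C(n, 5) < 10077696 is n = 67 (where E[X] = 67067/69984 ≈ 0.9583). Hence R_6(5) > 67, i.e. R_6(5) ≥ 68.

Largest n = 67; hence R_6(5) > 67.


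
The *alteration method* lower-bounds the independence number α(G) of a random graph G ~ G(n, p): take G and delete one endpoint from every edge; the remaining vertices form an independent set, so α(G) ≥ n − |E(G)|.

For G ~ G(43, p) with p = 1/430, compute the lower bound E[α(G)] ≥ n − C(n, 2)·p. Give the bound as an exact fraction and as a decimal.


E[|E(G)|] = C(43, 2)·p = 903 · (1/430) = 21/10.
E[α(G)] ≥ n − E[|E(G)|] = 43 − 21/10 = 409/10.
Numerically: ≈ 40.900000.
(This is only a lower bound; the true E[α(G)] may be larger.)

E[α(G)] ≥ 409/10 ≈ 40.900000.


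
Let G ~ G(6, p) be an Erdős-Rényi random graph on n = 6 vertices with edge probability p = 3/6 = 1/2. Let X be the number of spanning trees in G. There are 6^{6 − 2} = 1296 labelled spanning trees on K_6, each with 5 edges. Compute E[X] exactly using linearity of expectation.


K_6 has 6^{6 − 2} = 1296 labelled spanning trees.
For each such spanning tree H, let X_H = 1 if all 5 edges of H are present in G. Then P[X_H = 1] = p^{5} = (1/2)^{5} = 1/32.
By linearity: E[X] = Σ_H E[X_H] = 1296 · p^{5} = 1296 · 1/32 = 81/2.
Numerically: E[X] ≈ 40.5.

E[X] = 1296 · (1/2)^{5} = 81/2 ≈ 40.5.


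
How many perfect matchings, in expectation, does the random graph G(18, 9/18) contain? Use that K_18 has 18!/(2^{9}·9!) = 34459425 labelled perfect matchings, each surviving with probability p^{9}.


K_18 has 18!/(2^{9}·9!) = 34459425 labelled perfect matchings.
For each such perfect matching H, let X_H = 1 if all 9 edges of H are present in G. Then P[X_H = 1] = p^{9} = (1/2)^{9} = 1/512.
Summing the indicators: E[X] = Σ_H E[X_H] = 34459425 · p^{9} = 34459425 · 1/512 = 34459425/512.
Numerically: E[X] ≈ 6.73e+04.

E[X] = 34459425 · (1/2)^{9} = 34459425/512 ≈ 6.73e+04.


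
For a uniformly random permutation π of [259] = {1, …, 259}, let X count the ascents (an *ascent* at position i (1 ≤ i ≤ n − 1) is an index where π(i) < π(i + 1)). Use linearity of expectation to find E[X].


Write X = Σ X_I over i = 1, …, 258, with X_I the indicator of one ascent.
There are 258 indicators.
For each fixed i, the pair (π(i), π(i+1)) is a uniformly random ordered pair of distinct values from {1, …, 259}; by symmetry P[π(i) < π(i+1)] = 1/2.
By linearity: E[X] = 258 · (1/2) = (259 − 1) · (1/2) = 129 ≈ 129.00000.

E[X] = 129 = 129.00000.


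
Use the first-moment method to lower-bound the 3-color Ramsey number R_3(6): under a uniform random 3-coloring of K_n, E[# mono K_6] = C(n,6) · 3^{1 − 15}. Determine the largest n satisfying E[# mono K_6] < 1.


We need C(n, 6) · 3^{1 − 15} < 1, i.e. C(n, 6) < 3^{15 − 1} = 4782969.
Check values of n near the boundary:
  n = 40: C(40, 6) = 3838380; 3838380 < 4782969? YES
  n = 41: C(41, 6) = 4496388; 4496388 < 4782969? YES
  n = 42: C(42, 6) = 5245786; 5245786 < 4782969? NO
  n = 43: C(43, 6) = 6096454; 6096454 < 4782969? NO
  n = 44: C(44, 6) = 7059052; 7059052 < 4782969? NO
The largest n with C(n, 6) < 4782969 is n = 41 (where E[X] = 1498796/1594323 ≈ 0.94008). Hence R_3(6) > 41, i.e. R_3(6) ≥ 42.

Largest n = 41; hence R_3(6) > 41.


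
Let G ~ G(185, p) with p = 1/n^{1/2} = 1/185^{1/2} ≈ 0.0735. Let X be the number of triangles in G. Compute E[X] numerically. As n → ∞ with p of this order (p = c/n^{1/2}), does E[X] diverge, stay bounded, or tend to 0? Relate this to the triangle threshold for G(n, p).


Number of potential triangles: C(185, 3) = 1038220.
Each occurs with probability p³ ≈ (0.0735)³ ≈ 3.97413e-04.
By linearity: E[X] = C(185, 3)·p³ ≈ 1038220 · 3.97413e-04 ≈ 412.602.
Since α = 1/2 < 1, p = c/n^{1/2} ≫ 1/n is above the triangle threshold p ~ 1/n. Asymptotically E[X] ~ (c³/6)·n^{3(1−α)} = (1³/6)·n^{1.5} → ∞; triangles are abundant w.h.p.

E[X] ≈ 412.602; in regime p = Θ(1/n^{1/2}) E[X] diverges (above the triangle threshold p ~ 1/n).


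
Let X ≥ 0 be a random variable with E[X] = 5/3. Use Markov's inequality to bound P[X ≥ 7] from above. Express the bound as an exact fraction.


μ = E[X] = 5/3, a = 7.
Markov: P[X ≥ 7] ≤ μ/a = (5/3)/7 = 5/21.
Numerically: ≈ 0.238095.
(Since a = 7 > μ = 1.666667, the bound 5/21 is < 1 and informative.)

P[X ≥ 7] ≤ 5/21 ≈ 0.238095.


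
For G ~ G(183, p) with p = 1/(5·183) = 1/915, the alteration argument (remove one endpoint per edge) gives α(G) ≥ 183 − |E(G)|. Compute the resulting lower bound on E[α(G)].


E[|E(G)|] = C(183, 2)·p = 16653 · (1/915) = 91/5.
E[α(G)] ≥ n − E[|E(G)|] = 183 − 91/5 = 824/5.
Numerically: ≈ 164.800000.
(This is only a lower bound; the true E[α(G)] may be larger.)

E[α(G)] ≥ 824/5 ≈ 164.800000.


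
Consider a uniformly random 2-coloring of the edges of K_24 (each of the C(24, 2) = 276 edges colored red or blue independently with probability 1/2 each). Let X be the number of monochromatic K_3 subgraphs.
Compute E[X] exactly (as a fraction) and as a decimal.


Let X = Σ_S X_S over the C(24, 3) = 2024 subsets S of size 3, where X_S = 1 if the K_3 on S is monochromatic.
For a fixed S, the K_3 on S has C(3, 2) = 3 edges. P[all 3 edges red] = (1/2)^3, and likewise for blue, so P[monochromatic] = 2·(1/2)^3 = 2^{1 − 3} = 1/4.
Summing: E[X] = C(24, 3) · 2^{1 − 3} = 2024 · 1/4 = 506.
Numerically: E[X] ≈ 506.0000.

E[X] = C(24,3)·2^(1−C(3,2)) = 506 ≈ 506.0000.


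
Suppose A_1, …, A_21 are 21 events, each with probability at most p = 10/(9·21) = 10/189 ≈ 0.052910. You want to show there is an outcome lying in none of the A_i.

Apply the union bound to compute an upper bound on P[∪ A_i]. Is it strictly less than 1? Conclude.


Union bound: P[∪_{i=1}^{21} A_i] ≤ Σ_i P[A_i] ≤ 21·p = 21·(10/189) = 10/9.
Numerically: 10/9 ≈ 1.111111.
Is 10/9 < 1? NO.
Since the bound 10/9 is ≥ 1, the union bound is uninformative here; it does NOT by itself certify existence.

21·p = 10/9 ≈ 1.111111; existence NOT certified by the union bound.


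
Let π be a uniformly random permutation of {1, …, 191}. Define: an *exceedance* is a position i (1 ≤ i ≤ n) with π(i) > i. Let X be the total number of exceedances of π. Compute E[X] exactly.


Write X = Σ_{i=1}^{191} X_i, where X_i = 1_{π(i) > i}.
For each fixed i, π(i) is uniform over {1, …, 191} (marginal of a uniform permutation), so P[π(i) > i] = (n − i)/n. Summing: Σ_{i=1}^{191} (n − i)/n = (0 + 1 + … + 190)/191 = 191(191 − 1)/(2·191) = (191 − 1)/2.
Hence E[X] = Σ_{i=1}^{191} (191 − i)/191 = 95 ≈ 95.00000.

E[X] = 95 = 95.00000.


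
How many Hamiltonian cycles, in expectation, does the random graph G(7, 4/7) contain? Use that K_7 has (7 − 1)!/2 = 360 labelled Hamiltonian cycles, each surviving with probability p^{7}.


K_7 has (7 − 1)!/2 = 360 labelled Hamiltonian cycles.
For each such Hamiltonian cycle H, let X_H = 1 if all 7 edges of H are present in G. Then P[X_H = 1] = p^{7} = (4/7)^{7} = 16384/823543.
By linearity of expectation: E[X] = Σ_H E[X_H] = 360 · p^{7} = 360 · 16384/823543 = 5898240/823543.
Numerically: E[X] ≈ 7.162.

E[X] = 360 · (4/7)^{7} = 5898240/823543 ≈ 7.162.


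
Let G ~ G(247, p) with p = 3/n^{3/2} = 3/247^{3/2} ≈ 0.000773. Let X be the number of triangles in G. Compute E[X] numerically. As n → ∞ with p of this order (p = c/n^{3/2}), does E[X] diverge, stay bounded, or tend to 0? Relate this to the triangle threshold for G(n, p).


Number of potential triangles: C(247, 3) = 2481115.
Each occurs with probability p³ ≈ (0.000773)³ ≈ 4.61559e-10.
By linearity: E[X] = C(247, 3)·p³ ≈ 2481115 · 4.61559e-10 ≈ 0.001.
Since α = 3/2 > 1, p = c/n^{3/2} = o(1/n) is below the triangle threshold p ~ 1/n. Asymptotically E[X] ~ (c³/6)·n^{3(1−α)} = (3³/6)·n^{-1.5} → 0, so by Markov's inequality G has no triangles w.h.p.

E[X] ≈ 0.001; in regime p = Θ(1/n^{3/2}) E[X] tends to 0 (below the triangle threshold p ~ 1/n).


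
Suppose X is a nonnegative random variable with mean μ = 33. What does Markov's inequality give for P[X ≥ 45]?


μ = E[X] = 33, a = 45.
Markov: P[X ≥ 45] ≤ μ/a = (33)/45 = 11/15.
Numerically: ≈ 0.7333.
(Since a = 45 > μ = 33.0000, the bound 11/15 is < 1 and informative.)

P[X ≥ 45] ≤ 11/15 ≈ 0.7333.


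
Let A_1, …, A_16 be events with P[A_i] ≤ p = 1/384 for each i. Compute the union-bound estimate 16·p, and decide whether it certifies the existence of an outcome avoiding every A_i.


Union bound: P[∪_{i=1}^{16} A_i] ≤ Σ_i P[A_i] ≤ 16·p = 16·(1/384) = 1/24.
Numerically: 1/24 ≈ 0.0417.
Is 1/24 < 1? YES.
Since P[∪ A_i] ≤ 1/24 < 1, the complement has P[∩ A_i^c] ≥ 1 − 1/24 = 23/24 > 0, so some outcome avoids every A_i.

16·p = 1/24 ≈ 0.0417; existence CERTIFIED by the union bound.


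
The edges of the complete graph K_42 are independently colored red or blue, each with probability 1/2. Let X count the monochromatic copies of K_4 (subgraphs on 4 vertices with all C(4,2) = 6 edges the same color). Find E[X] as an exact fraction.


Let X = Σ_S X_S over the C(42, 4) = 111930 subsets S of size 4, where X_S = 1 if the K_4 on S is monochromatic.
For a fixed S, the K_4 on S has C(4, 2) = 6 edges. P[all 6 edges red] = (1/2)^6, and likewise for blue, so P[monochromatic] = 2·(1/2)^6 = 2^{1 − 6} = 1/32.
By linearity of expectation: E[X] = C(42, 4) · 2^{1 − 6} = 111930 · 1/32 = 55965/16.
Numerically: E[X] ≈ 3497.812500.

E[X] = C(42,4)·2^(1−C(4,2)) = 55965/16 ≈ 3497.812500.


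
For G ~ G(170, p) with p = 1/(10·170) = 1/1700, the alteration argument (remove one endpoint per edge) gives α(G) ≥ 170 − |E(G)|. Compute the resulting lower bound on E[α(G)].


E[|E(G)|] = C(170, 2)·p = 14365 · (1/1700) = 169/20.
E[α(G)] ≥ n − E[|E(G)|] = 170 − 169/20 = 3231/20.
Numerically: ≈ 161.550000.
(This is only a lower bound; the true E[α(G)] may be larger.)

E[α(G)] ≥ 3231/20 ≈ 161.550000.


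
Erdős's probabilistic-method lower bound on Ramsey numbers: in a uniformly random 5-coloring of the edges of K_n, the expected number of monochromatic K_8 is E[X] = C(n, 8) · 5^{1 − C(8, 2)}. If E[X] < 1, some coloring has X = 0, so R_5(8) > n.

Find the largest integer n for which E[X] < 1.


We need C(n, 8) · 5^{1 − 28} < 1, i.e. C(n, 8) < 5^{28 − 1} = 7450580596923828125.
Check values of n near the boundary:
  n = 862: C(862, 8) = 7317951015318931845; 7317951015318931845 < 7450580596923828125? YES
  n = 863: C(863, 8) = 7386423071602617757; 7386423071602617757 < 7450580596923828125? YES
  n = 864: C(864, 8) = 7455455062926006708; 7455455062926006708 < 7450580596923828125? NO
  n = 865: C(865, 8) = 7525050909487743060; 7525050909487743060 < 7450580596923828125? NO
The largest n with C(n, 8) < 7450580596923828125 is n = 863 (where E[X] = 7386423071602617757/7450580596923828125 ≈ 0.99139). Hence R_5(8) > 863, i.e. R_5(8) ≥ 864.

Largest n = 863; hence R_5(8) > 863.


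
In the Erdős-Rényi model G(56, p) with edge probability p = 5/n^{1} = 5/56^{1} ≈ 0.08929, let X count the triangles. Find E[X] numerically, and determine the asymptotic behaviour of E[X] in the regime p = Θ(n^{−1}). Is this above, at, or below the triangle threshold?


Number of potential triangles: C(56, 3) = 27720.
Each occurs with probability p³ ≈ (0.08929)³ ≈ 7.117802e-04.
By linearity: E[X] = C(56, 3)·p³ ≈ 27720 · 7.117802e-04 ≈ 19.7305.
Here α = 1, so p = 5/n is exactly at the triangle threshold p ~ 1/n. Asymptotically E[X] → c³/6 = 5³/6 = 125/6 ≈ 20.8333, a bounded constant. In this regime the triangle count is asymptotically Poisson(c³/6).

E[X] ≈ 19.7305; in regime p = Θ(1/n^{1}) E[X] stays bounded (at the triangle threshold p ~ 1/n).


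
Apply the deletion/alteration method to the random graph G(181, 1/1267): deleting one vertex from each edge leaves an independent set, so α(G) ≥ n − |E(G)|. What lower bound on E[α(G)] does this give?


E[|E(G)|] = C(181, 2)·p = 16290 · (1/1267) = 90/7.
E[α(G)] ≥ n − E[|E(G)|] = 181 − 90/7 = 1177/7.
Numerically: ≈ 168.142857.
(This is only a lower bound; the true E[α(G)] may be larger.)

E[α(G)] ≥ 1177/7 ≈ 168.142857.


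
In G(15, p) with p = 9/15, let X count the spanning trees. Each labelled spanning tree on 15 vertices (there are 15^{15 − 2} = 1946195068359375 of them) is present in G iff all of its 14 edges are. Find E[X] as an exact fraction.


K_15 has 15^{15 − 2} = 1946195068359375 labelled spanning trees.
For each such spanning tree H, let X_H = 1 if all 14 edges of H are present in G. Then P[X_H = 1] = p^{14} = (3/5)^{14} = 4782969/6103515625.
By linearity: E[X] = Σ_H E[X_H] = 1946195068359375 · p^{14} = 1946195068359375 · 4782969/6103515625 = 7625597484987/5.
Numerically: E[X] ≈ 1.52512e+12.

E[X] = 1946195068359375 · (3/5)^{14} = 7625597484987/5 ≈ 1.52512e+12.


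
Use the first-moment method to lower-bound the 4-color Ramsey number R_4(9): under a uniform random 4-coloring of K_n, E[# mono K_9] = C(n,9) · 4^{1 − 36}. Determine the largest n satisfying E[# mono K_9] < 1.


We need C(n, 9) · 4^{1 − 36} < 1, i.e. C(n, 9) < 4^{36 − 1} = 1180591620717411303424.
Check values of n near the boundary:
  n = 909: C(909, 9) = 1122169012923711463931; 1122169012923711463931 < 1180591620717411303424? YES
  n = 910: C(910, 9) = 1133378248346922788210; 1133378248346922788210 < 1180591620717411303424? YES
  n = 911: C(911, 9) = 1144686900492291197405; 1144686900492291197405 < 1180591620717411303424? YES
  n = 912: C(912, 9) = 1156095740032081475120; 1156095740032081475120 < 1180591620717411303424? YES
  n = 913: C(913, 9) = 1167605542753639808390; 1167605542753639808390 < 1180591620717411303424? YES
  n = 914: C(914, 9) = 1179217089587653905932; 1179217089587653905932 < 1180591620717411303424? YES
  n = 915: C(915, 9) = 1190931166636537885130; 1190931166636537885130 < 1180591620717411303424? NO
  n = 916: C(916, 9) = 1202748565202942340440; 1202748565202942340440 < 1180591620717411303424? NO
The largest n with C(n, 9) < 1180591620717411303424 is n = 914 (where E[X] = 294804272396913476483/295147905179352825856 ≈ 0.99884). Hence R_4(9) > 914, i.e. R_4(9) ≥ 915.

Largest n = 914; hence R_4(9) > 914.


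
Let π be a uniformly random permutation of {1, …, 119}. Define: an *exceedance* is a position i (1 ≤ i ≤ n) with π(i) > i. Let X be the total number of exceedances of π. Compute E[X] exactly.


Write X = Σ_{i=1}^{119} X_i, where X_i = 1_{π(i) > i}.
For each fixed i, π(i) is uniform over {1, …, 119} (marginal of a uniform permutation), so P[π(i) > i] = (n − i)/n. Summing: Σ_{i=1}^{119} (n − i)/n = (0 + 1 + … + 118)/119 = 119(119 − 1)/(2·119) = (119 − 1)/2.
Hence E[X] = Σ_{i=1}^{119} (119 − i)/119 = 59 ≈ 59.000000.

E[X] = 59 = 59.000000.


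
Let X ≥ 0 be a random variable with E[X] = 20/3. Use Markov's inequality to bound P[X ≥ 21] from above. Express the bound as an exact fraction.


μ = E[X] = 20/3, a = 21.
Markov: P[X ≥ 21] ≤ μ/a = (20/3)/21 = 20/63.
Numerically: ≈ 0.317460.
(Since a = 21 > μ = 6.666667, the bound 20/63 is < 1 and informative.)

P[X ≥ 21] ≤ 20/63 ≈ 0.317460.


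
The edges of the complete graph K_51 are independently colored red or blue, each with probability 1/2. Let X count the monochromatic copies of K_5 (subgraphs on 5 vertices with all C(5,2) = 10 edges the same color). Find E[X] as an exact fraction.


Let X = Σ_S X_S over the C(51, 5) = 2349060 subsets S of size 5, where X_S = 1 if the K_5 on S is monochromatic.
For a fixed S, the K_5 on S has C(5, 2) = 10 edges. P[all 10 edges red] = (1/2)^10, and likewise for blue, so P[monochromatic] = 2·(1/2)^10 = 2^{1 − 10} = 1/512.
Summing: E[X] = C(51, 5) · 2^{1 − 10} = 2349060 · 1/512 = 587265/128.
Numerically: E[X] ≈ 4588.008.

E[X] = C(51,5)·2^(1−C(5,2)) = 587265/128 ≈ 4588.008.


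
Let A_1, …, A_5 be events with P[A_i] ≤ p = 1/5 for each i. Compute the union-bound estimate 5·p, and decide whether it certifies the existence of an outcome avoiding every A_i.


Union bound: P[∪_{i=1}^{5} A_i] ≤ Σ_i P[A_i] ≤ 5·p = 5·(1/5) = 1.
Numerically: 1 ≈ 1.0000000.
Is 1 < 1? NO.
Since the bound 1 is ≥ 1, the union bound is uninformative here; it does NOT by itself certify existence.

5·p = 1 ≈ 1.0000000; existence NOT certified by the union bound.


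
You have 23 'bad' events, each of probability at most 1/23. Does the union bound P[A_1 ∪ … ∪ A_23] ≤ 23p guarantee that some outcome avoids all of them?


Union bound: P[∪_{i=1}^{23} A_i] ≤ Σ_i P[A_i] ≤ 23·p = 23·(1/23) = 1.
Numerically: 1 ≈ 1.0000.
Is 1 < 1? NO.
Since the bound 1 is ≥ 1, the union bound is uninformative here; it does NOT by itself certify existence.

23·p = 1 ≈ 1.0000; existence NOT certified by the union bound.


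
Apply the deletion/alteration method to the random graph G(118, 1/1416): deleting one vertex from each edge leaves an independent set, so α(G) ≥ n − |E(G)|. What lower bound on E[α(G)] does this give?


E[|E(G)|] = C(118, 2)·p = 6903 · (1/1416) = 39/8.
E[α(G)] ≥ n − E[|E(G)|] = 118 − 39/8 = 905/8.
Numerically: ≈ 113.12500.
(This is only a lower bound; the true E[α(G)] may be larger.)

E[α(G)] ≥ 905/8 ≈ 113.12500.


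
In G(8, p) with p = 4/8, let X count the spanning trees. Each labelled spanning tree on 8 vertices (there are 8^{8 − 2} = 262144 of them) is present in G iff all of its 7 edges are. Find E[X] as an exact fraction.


K_8 has 8^{8 − 2} = 262144 labelled spanning trees.
For each such spanning tree H, let X_H = 1 if all 7 edges of H are present in G. Then P[X_H = 1] = p^{7} = (1/2)^{7} = 1/128.
By linearity of expectation: E[X] = Σ_H E[X_H] = 262144 · p^{7} = 262144 · 1/128 = 2048.
Numerically: E[X] ≈ 2048.

E[X] = 262144 · (1/2)^{7} = 2048 ≈ 2048.


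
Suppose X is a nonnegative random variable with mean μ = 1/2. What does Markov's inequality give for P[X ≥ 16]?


μ = E[X] = 1/2, a = 16.
Markov: P[X ≥ 16] ≤ μ/a = (1/2)/16 = 1/32.
Numerically: ≈ 0.0312.
(Since a = 16 > μ = 0.5000, the bound 1/32 is < 1 and informative.)

P[X ≥ 16] ≤ 1/32 ≈ 0.0312.


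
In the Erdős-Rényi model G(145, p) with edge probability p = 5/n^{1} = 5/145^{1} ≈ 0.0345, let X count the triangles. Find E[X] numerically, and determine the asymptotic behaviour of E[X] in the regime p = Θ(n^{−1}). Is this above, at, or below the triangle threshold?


Number of potential triangles: C(145, 3) = 497640.
Each occurs with probability p³ ≈ (0.0345)³ ≈ 4.10021e-05.
By linearity: E[X] = C(145, 3)·p³ ≈ 497640 · 4.10021e-05 ≈ 20.404.
Here α = 1, so p = 5/n is exactly at the triangle threshold p ~ 1/n. Asymptotically E[X] → c³/6 = 5³/6 = 125/6 ≈ 20.833, a bounded constant. In this regime the triangle count is asymptotically Poisson(c³/6).

E[X] ≈ 20.404; in regime p = Θ(1/n^{1}) E[X] stays bounded (at the triangle threshold p ~ 1/n).


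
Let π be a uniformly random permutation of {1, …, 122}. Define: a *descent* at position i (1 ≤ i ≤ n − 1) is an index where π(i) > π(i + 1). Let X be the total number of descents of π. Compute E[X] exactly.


Write X = Σ X_I over i = 1, …, 121, with X_I the indicator of one descent.
There are 121 indicators.
For each fixed i, the pair (π(i), π(i+1)) is a uniformly random ordered pair of distinct values from {1, …, 122}; by symmetry P[π(i) > π(i+1)] = 1/2.
By linearity: E[X] = 121 · (1/2) = (122 − 1) · (1/2) = 121/2 ≈ 60.50000.

E[X] = 121/2 = 60.50000.


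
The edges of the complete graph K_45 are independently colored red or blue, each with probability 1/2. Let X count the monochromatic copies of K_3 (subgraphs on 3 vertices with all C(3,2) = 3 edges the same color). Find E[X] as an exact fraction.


Let X = Σ_S X_S over the C(45, 3) = 14190 subsets S of size 3, where X_S = 1 if the K_3 on S is monochromatic.
For a fixed S, the K_3 on S has C(3, 2) = 3 edges. P[all 3 edges red] = (1/2)^3, and likewise for blue, so P[monochromatic] = 2·(1/2)^3 = 2^{1 − 3} = 1/4.
Summing: E[X] = C(45, 3) · 2^{1 − 3} = 14190 · 1/4 = 7095/2.
Numerically: E[X] ≈ 3547.500.

E[X] = C(45,3)·2^(1−C(3,2)) = 7095/2 ≈ 3547.500.


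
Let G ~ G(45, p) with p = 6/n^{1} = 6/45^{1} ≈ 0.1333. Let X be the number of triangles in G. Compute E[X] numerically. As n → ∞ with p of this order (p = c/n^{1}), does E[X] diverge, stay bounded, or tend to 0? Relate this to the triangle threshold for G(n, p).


Number of potential triangles: C(45, 3) = 14190.
Each occurs with probability p³ ≈ (0.1333)³ ≈ 2.370370e-03.
By linearity: E[X] = C(45, 3)·p³ ≈ 14190 · 2.370370e-03 ≈ 33.6356.
Here α = 1, so p = 6/n is exactly at the triangle threshold p ~ 1/n. Asymptotically E[X] → c³/6 = 6³/6 = 36 ≈ 36.0000, a bounded constant. In this regime the triangle count is asymptotically Poisson(c³/6).

E[X] ≈ 33.6356; in regime p = Θ(1/n^{1}) E[X] stays bounded (at the triangle threshold p ~ 1/n).


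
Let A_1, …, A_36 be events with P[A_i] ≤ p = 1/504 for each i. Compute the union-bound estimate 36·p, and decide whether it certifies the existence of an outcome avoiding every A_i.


Union bound: P[∪_{i=1}^{36} A_i] ≤ Σ_i P[A_i] ≤ 36·p = 36·(1/504) = 1/14.
Numerically: 1/14 ≈ 0.0714.
Is 1/14 < 1? YES.
Since P[∪ A_i] ≤ 1/14 < 1, the complement has P[∩ A_i^c] ≥ 1 − 1/14 = 13/14 > 0, so some outcome avoids every A_i.

36·p = 1/14 ≈ 0.0714; existence CERTIFIED by the union bound.


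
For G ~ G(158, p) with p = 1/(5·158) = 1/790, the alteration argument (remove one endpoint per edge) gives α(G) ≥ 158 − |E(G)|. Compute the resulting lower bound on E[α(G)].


E[|E(G)|] = C(158, 2)·p = 12403 · (1/790) = 157/10.
E[α(G)] ≥ n − E[|E(G)|] = 158 − 157/10 = 1423/10.
Numerically: ≈ 142.30000.
(This is only a lower bound; the true E[α(G)] may be larger.)

E[α(G)] ≥ 1423/10 ≈ 142.30000.


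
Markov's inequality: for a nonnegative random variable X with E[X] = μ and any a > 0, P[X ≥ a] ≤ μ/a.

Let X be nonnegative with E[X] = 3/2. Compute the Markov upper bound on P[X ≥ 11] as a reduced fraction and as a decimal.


μ = E[X] = 3/2, a = 11.
Markov: P[X ≥ 11] ≤ μ/a = (3/2)/11 = 3/22.
Numerically: ≈ 0.1364.
(Since a = 11 > μ = 1.5000, the bound 3/22 is < 1 and informative.)

P[X ≥ 11] ≤ 3/22 ≈ 0.1364.


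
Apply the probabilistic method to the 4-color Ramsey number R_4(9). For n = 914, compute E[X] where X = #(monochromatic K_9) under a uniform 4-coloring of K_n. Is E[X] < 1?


E[X] = C(914, 9) · 4^{1 − 36} = 1179217089587653905932 · 4^{−35} = 1179217089587653905932/1180591620717411303424.
As a reduced fraction: E[X] = 294804272396913476483/295147905179352825856 ≈ 0.999.
Is E[X] < 1? YES.
Since E[X] < 1, there exists a 4-coloring of K_{914} with no monochromatic K_9; hence R_4(9) > 914.

E[X] = 294804272396913476483/295147905179352825856 ≈ 0.999; E[X] < 1, so R_4(9) > 914.


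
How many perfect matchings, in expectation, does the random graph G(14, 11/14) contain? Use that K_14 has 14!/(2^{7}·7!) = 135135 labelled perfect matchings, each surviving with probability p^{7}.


K_14 has 14!/(2^{7}·7!) = 135135 labelled perfect matchings.
For each such perfect matching H, let X_H = 1 if all 7 edges of H are present in G. Then P[X_H = 1] = p^{7} = (11/14)^{7} = 19487171/105413504.
Summing the indicators: E[X] = Σ_H E[X_H] = 135135 · p^{7} = 135135 · 19487171/105413504 = 376199836155/15059072.
Numerically: E[X] ≈ 24981.6.

E[X] = 135135 · (11/14)^{7} = 376199836155/15059072 ≈ 24981.6.


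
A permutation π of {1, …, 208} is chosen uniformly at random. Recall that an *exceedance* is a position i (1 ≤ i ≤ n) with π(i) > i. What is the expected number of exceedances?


Write X = Σ_{i=1}^{208} X_i, where X_i = 1_{π(i) > i}.
For each fixed i, π(i) is uniform over {1, …, 208} (marginal of a uniform permutation), so P[π(i) > i] = (n − i)/n. Summing: Σ_{i=1}^{208} (n − i)/n = (0 + 1 + … + 207)/208 = 208(208 − 1)/(2·208) = (208 − 1)/2.
Hence E[X] = Σ_{i=1}^{208} (208 − i)/208 = 207/2 ≈ 103.500.

E[X] = 207/2 = 103.500.


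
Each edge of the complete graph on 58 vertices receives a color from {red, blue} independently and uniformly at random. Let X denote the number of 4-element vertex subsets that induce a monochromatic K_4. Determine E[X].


Let X = Σ_S X_S over the C(58, 4) = 424270 subsets S of size 4, where X_S = 1 if the K_4 on S is monochromatic.
For a fixed S, the K_4 on S has C(4, 2) = 6 edges. P[all 6 edges red] = (1/2)^6, and likewise for blue, so P[monochromatic] = 2·(1/2)^6 = 2^{1 − 6} = 1/32.
By linearity: E[X] = C(58, 4) · 2^{1 − 6} = 424270 · 1/32 = 212135/16.
Numerically: E[X] ≈ 13258.43750.

E[X] = C(58,4)·2^(1−C(4,2)) = 212135/16 ≈ 13258.43750.


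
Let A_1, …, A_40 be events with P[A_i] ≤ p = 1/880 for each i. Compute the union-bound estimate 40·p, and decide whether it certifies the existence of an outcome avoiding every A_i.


Union bound: P[∪_{i=1}^{40} A_i] ≤ Σ_i P[A_i] ≤ 40·p = 40·(1/880) = 1/22.
Numerically: 1/22 ≈ 0.0454545.
Is 1/22 < 1? YES.
Since P[∪ A_i] ≤ 1/22 < 1, the complement has P[∩ A_i^c] ≥ 1 − 1/22 = 21/22 > 0, so some outcome avoids every A_i.

40·p = 1/22 ≈ 0.0454545; existence CERTIFIED by the union bound.


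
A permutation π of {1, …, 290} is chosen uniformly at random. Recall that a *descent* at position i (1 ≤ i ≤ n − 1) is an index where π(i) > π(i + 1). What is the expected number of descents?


Write X = Σ X_I over i = 1, …, 289, with X_I the indicator of one descent.
There are 289 indicators.
For each fixed i, the pair (π(i), π(i+1)) is a uniformly random ordered pair of distinct values from {1, …, 290}; by symmetry P[π(i) > π(i+1)] = 1/2.
By linearity: E[X] = 289 · (1/2) = (290 − 1) · (1/2) = 289/2 ≈ 144.50000.

E[X] = 289/2 = 144.50000.


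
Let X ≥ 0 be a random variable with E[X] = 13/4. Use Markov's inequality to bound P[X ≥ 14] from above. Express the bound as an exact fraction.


μ = E[X] = 13/4, a = 14.
Markov: P[X ≥ 14] ≤ μ/a = (13/4)/14 = 13/56.
Numerically: ≈ 0.232.
(Since a = 14 > μ = 3.250, the bound 13/56 is < 1 and informative.)

P[X ≥ 14] ≤ 13/56 ≈ 0.232.


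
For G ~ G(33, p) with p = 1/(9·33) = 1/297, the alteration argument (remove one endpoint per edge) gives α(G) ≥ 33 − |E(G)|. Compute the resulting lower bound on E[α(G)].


E[|E(G)|] = C(33, 2)·p = 528 · (1/297) = 16/9.
E[α(G)] ≥ n − E[|E(G)|] = 33 − 16/9 = 281/9.
Numerically: ≈ 31.22222.
(This is only a lower bound; the true E[α(G)] may be larger.)

E[α(G)] ≥ 281/9 ≈ 31.22222.


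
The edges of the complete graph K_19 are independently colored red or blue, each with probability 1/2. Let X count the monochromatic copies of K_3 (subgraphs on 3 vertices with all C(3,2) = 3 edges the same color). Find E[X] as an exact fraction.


Let X = Σ_S X_S over the C(19, 3) = 969 subsets S of size 3, where X_S = 1 if the K_3 on S is monochromatic.
For a fixed S, the K_3 on S has C(3, 2) = 3 edges. P[all 3 edges red] = (1/2)^3, and likewise for blue, so P[monochromatic] = 2·(1/2)^3 = 2^{1 − 3} = 1/4.
By linearity of expectation: E[X] = C(19, 3) · 2^{1 − 3} = 969 · 1/4 = 969/4.
Numerically: E[X] ≈ 242.25000.

E[X] = C(19,3)·2^(1−C(3,2)) = 969/4 ≈ 242.25000.


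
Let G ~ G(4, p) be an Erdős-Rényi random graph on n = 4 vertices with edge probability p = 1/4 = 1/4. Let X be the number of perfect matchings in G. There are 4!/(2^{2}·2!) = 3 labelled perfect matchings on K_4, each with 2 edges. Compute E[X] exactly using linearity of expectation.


K_4 has 4!/(2^{2}·2!) = 3 labelled perfect matchings.
For each such perfect matching H, let X_H = 1 if all 2 edges of H are present in G. Then P[X_H = 1] = p^{2} = (1/4)^{2} = 1/16.
Summing the indicators: E[X] = Σ_H E[X_H] = 3 · p^{2} = 3 · 1/16 = 3/16.
Numerically: E[X] ≈ 0.188.

E[X] = 3 · (1/4)^{2} = 3/16 ≈ 0.188.


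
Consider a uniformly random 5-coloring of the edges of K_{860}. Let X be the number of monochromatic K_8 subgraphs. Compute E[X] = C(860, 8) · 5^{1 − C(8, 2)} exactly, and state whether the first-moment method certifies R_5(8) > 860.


E[X] = C(860, 8) · 5^{1 − 28} = 7182671140665308145 · 5^{−27} = 7182671140665308145/7450580596923828125.
As a reduced fraction: E[X] = 1436534228133061629/1490116119384765625 ≈ 0.964.
Is E[X] < 1? YES.
Since E[X] < 1, there exists a 5-coloring of K_{860} with no monochromatic K_8; hence R_5(8) > 860.

E[X] = 1436534228133061629/1490116119384765625 ≈ 0.964; E[X] < 1, so R_5(8) > 860.


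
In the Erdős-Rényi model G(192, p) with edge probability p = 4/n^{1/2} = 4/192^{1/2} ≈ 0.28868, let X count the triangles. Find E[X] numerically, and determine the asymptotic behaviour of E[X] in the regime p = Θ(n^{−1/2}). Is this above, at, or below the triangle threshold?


Number of potential triangles: C(192, 3) = 1161280.
Each occurs with probability p³ ≈ (0.28868)³ ≈ 2.4056261e-02.
By linearity: E[X] = C(192, 3)·p³ ≈ 1161280 · 2.4056261e-02 ≈ 27936.05503.
Since α = 1/2 < 1, p = c/n^{1/2} ≫ 1/n is above the triangle threshold p ~ 1/n. Asymptotically E[X] ~ (c³/6)·n^{3(1−α)} = (4³/6)·n^{1.5} → ∞; triangles are abundant w.h.p.

E[X] ≈ 27936.05503; in regime p = Θ(1/n^{1/2}) E[X] diverges (above the triangle threshold p ~ 1/n).


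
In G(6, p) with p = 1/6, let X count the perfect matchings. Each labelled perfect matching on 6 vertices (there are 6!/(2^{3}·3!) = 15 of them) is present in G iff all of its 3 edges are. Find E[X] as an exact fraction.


K_6 has 6!/(2^{3}·3!) = 15 labelled perfect matchings.
For each such perfect matching H, let X_H = 1 if all 3 edges of H are present in G. Then P[X_H = 1] = p^{3} = (1/6)^{3} = 1/216.
By linearity: E[X] = Σ_H E[X_H] = 15 · p^{3} = 15 · 1/216 = 5/72.
Numerically: E[X] ≈ 0.069444.

E[X] = 15 · (1/6)^{3} = 5/72 ≈ 0.069444.


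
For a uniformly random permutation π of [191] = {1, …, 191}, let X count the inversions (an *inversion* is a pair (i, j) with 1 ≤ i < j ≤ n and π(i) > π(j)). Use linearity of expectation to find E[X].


Write X = Σ X_I over the C(191, 2) = 18145 pairs i < j, with X_I the indicator of one inversion.
There are 18145 indicators.
For each fixed pair i < j, the values π(i) and π(j) are two distinct elements of {1, …, 191} in uniformly random order; by symmetry P[π(i) > π(j)] = 1/2.
By linearity: E[X] = 18145 · (1/2) = C(191, 2) · (1/2) = 18145/2 = 18145/2 ≈ 9072.500.

E[X] = 18145/2 = 9072.500.


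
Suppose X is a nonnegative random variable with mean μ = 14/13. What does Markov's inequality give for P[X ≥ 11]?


μ = E[X] = 14/13, a = 11.
Markov: P[X ≥ 11] ≤ μ/a = (14/13)/11 = 14/143.
Numerically: ≈ 0.098.
(Since a = 11 > μ = 1.077, the bound 14/143 is < 1 and informative.)

P[X ≥ 11] ≤ 14/143 ≈ 0.098.


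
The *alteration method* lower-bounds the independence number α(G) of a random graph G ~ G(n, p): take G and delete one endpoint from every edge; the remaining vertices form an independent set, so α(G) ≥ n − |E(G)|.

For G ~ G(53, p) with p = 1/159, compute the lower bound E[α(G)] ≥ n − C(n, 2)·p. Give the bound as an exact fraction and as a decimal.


E[|E(G)|] = C(53, 2)·p = 1378 · (1/159) = 26/3.
E[α(G)] ≥ n − E[|E(G)|] = 53 − 26/3 = 133/3.
Numerically: ≈ 44.333.
(This is only a lower bound; the true E[α(G)] may be larger.)

E[α(G)] ≥ 133/3 ≈ 44.333.
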